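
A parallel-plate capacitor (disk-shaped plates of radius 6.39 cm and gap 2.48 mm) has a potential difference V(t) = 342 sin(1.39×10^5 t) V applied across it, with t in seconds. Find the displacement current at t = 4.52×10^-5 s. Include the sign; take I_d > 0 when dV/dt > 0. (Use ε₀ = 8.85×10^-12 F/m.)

2.18×10^-3 A

dE/dt = (V₀ω/d)·cos(ωt) with ωt = 6.2828 rad: (342)(1.39×10^5)(1.000)/(2.48×10^-3) = 1.917×10^10 V/(m·s).
I_d = ε₀ A dE/dt = (8.85×10^-12)(0.01283)(1.917×10^10) = 2.18×10^-3 A.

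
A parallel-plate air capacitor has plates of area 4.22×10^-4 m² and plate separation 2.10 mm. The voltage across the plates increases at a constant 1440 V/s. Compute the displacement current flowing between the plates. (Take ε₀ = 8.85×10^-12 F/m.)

2.56×10^-9 A

The field between the plates is E = V/d, so dE/dt = (1440)/(2.10×10^-3 m) = 6.857×10^5 V/(m·s).
I_d = ε₀ A (dE/dt) = (8.85×10^-12)(4.22×10^-4)(6.857×10^5) = 2.56×10^-9 A.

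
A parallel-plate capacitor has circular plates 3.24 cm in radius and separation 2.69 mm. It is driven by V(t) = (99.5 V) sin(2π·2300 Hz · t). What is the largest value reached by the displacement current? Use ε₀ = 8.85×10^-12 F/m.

(dE/dt)_max = V₀ω/d = 5.345×10^8 V/(m·s); ω = 2πf = 1.445×10^4 rad/s.
I_d,max = ε₀ A (dE/dt)_max = (8.85×10^-12)(3.298×10^-3)(5.345×10^8) = 1.56×10^-5 A.

1.56×10^-5 A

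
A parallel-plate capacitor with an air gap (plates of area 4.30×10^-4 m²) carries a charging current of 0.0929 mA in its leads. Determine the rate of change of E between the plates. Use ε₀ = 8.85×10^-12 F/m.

Charge continuity gives I_d = I = 9.29×10^-5 A between the plates.
Inverting I_d = ε₀ A dE/dt gives dE/dt = 9.29×10^-5 / (8.85×10^-12 · 4.30×10^-4) = 2.44×10^10 V/(m·s).

2.44×10^10 V/(m·s)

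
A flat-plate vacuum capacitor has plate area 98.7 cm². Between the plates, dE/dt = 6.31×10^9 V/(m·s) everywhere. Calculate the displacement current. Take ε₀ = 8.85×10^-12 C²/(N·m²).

I_d = ε₀ A (dE/dt) = (8.85×10^-12)(9.87×10^-3 m²)(6.31×10^9) = 5.51×10^-4 A.

5.51×10^-4 A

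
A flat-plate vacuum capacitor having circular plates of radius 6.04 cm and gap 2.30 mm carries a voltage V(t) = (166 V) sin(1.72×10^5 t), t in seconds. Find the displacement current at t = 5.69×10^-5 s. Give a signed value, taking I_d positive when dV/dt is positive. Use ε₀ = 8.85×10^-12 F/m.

-1.18×10^-3 A

C = ε₀A/d = (8.85×10^-12)(0.01146)/(2.30×10^-3) = 4.410×10^-11 F. dV/dt = V₀ω·cos(ωt); at ωt = 9.7868 rad this factor is -0.9352.
I_d = C dV/dt = (4.410×10^-11)(166)(1.72×10^5)(-0.9352) = -1.18×10^-3 A.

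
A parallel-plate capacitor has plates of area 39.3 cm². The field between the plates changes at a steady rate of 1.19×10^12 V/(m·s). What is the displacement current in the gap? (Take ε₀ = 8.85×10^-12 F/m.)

The displacement current is ε₀ times dΦ_E/dt = ε₀ A dE/dt = (8.85×10^-12)(3.93×10^-3)(1.19×10^12) = 0.0414 A.

0.0414 A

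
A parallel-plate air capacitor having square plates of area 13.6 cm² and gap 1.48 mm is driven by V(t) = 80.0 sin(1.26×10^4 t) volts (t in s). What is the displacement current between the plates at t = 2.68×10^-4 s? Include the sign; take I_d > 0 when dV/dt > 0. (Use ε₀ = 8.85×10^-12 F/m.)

C = ε₀A/d = (8.85×10^-12)(1.36×10^-3)/(1.48×10^-3) = 8.132×10^-12 F. dV/dt = V₀ω·cos(ωt); at ωt = 3.3768 rad this factor is -0.9725.
I_d = C dV/dt = (8.132×10^-12)(80.0)(1.26×10^4)(-0.9725) = -7.97×10^-6 A.

-7.97×10^-6 A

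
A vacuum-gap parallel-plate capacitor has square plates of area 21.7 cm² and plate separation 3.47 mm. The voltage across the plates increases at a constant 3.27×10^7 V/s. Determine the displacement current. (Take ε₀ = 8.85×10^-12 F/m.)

C = ε₀A/d = (8.85×10^-12)(2.17×10^-3)/(3.47×10^-3) = 5.534×10^-12 F.
I_d = C dV/dt = (5.534×10^-12)(3.27×10^7) = 1.81×10^-4 A.

1.81×10^-4 A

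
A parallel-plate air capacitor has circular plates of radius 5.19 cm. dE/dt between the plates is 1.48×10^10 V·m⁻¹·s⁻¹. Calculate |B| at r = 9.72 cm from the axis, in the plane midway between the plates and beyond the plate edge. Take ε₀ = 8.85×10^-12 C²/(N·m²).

I_d = ε₀ dΦ_E/dt = ε₀ πR² (dE/dt) = (8.85×10^-12)(8.462×10^-3)(1.48×10^10) = 1.108×10^-3 A through the full plate area.
Outside the plates the loop encloses all of I_d, so B·2πr = μ₀ I_d and B = 2.28×10^-9 T.

2.28×10^-9 T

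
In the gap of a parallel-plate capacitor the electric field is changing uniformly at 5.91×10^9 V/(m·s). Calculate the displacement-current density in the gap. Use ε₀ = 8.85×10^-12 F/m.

0.0523 A/m²

J_d = ε₀ dE/dt = (8.85×10^-12)(5.91×10^9) = 0.0523 A/m².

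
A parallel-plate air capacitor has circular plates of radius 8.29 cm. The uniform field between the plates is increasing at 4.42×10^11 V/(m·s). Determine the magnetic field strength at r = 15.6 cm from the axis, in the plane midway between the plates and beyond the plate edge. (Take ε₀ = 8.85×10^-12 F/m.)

Through the whole plate area (πR² = 0.02159 m²), I_d = ε₀ πR² dE/dt = 0.08445 A.
Outside the plates the loop encloses all of I_d, so B·2πr = μ₀ I_d and B = 1.08×10^-7 T.

1.08×10^-7 T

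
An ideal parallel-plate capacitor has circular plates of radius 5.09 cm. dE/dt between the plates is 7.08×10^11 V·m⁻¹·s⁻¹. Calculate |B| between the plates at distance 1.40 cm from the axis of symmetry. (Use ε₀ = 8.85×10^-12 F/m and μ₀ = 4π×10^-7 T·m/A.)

Total displacement current: I_d = ε₀(πR²)(dE/dt) = (8.85×10^-12)(8.139×10^-3)(7.08×10^11) = 0.05100 A.
For r < R the Ampère–Maxwell law gives B(2πr) = μ₀ I_d (r²/R²), so B = μ₀ I_d r/(2πR²) = (4π×10^-7)(0.05100)(0.0140)/(2π·0.0509²) = 5.51×10^-8 T.

5.51×10^-8 T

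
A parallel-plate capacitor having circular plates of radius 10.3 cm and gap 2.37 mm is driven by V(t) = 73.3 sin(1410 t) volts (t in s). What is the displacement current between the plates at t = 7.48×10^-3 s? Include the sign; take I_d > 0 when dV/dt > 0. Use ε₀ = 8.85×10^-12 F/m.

-5.58×10^-6 A

dV/dt = (73.3)(1410)·cos(10.5468) = -4.484×10^4 V/s.
I_d = C dV/dt with C = ε₀A/d = (8.85×10^-12)(0.03333)/(2.37×10^-3) = 1.245×10^-10 F, so I_d = (1.245×10^-10)(-4.484×10^4) = -5.58×10^-6 A.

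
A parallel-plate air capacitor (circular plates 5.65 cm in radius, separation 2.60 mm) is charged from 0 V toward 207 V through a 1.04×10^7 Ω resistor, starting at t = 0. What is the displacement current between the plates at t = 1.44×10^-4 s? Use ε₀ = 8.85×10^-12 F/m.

C = ε₀A/d = (8.85×10^-12)(0.01003)/(2.60×10^-3) = 3.414×10^-11 F, so τ = RC = 3.551×10^-4 s.
The conduction current is I(t) = (V₀/R) e^(−t/τ), and the displacement current between the plates equals it.
t/τ = 0.4055; I_d = (207/1.04×10^7) · e^(−0.4055) = (1.990×10^-5)(0.6666) = 1.33×10^-5 A.

1.33×10^-5 A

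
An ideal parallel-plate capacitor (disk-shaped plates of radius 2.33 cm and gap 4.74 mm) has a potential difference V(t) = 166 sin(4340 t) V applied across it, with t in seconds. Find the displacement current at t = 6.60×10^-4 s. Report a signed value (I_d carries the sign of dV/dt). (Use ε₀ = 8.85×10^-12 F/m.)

C = ε₀A/d = (8.85×10^-12)(1.706×10^-3)/(4.74×10^-3) = 3.185×10^-12 F. dV/dt = V₀ω·cos(ωt); at ωt = 2.8644 rad this factor is -0.9618.
I_d = C dV/dt = (3.185×10^-12)(166)(4340)(-0.9618) = -2.21×10^-6 A.

-2.21×10^-6 A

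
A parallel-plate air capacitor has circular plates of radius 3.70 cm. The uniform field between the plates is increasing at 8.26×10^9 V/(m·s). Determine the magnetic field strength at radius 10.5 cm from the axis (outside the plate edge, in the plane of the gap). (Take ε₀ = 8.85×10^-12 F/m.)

5.99×10^-10 T

Total displacement current: I_d = ε₀(πR²)(dE/dt) = (8.85×10^-12)(4.301×10^-3)(8.26×10^9) = 3.144×10^-4 A.
Outside the plates the loop encloses all of I_d, so B·2πr = μ₀ I_d and B = 5.99×10^-10 T.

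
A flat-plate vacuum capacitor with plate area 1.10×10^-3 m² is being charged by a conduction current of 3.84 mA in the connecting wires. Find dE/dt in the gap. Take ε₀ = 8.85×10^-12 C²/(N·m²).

By continuity, I_d in the gap equals the 3.84 mA flowing in the wire.
Then dE/dt = I_d/(ε₀A) = 3.94×10^11 V/(m·s).

3.94×10^11 V/(m·s)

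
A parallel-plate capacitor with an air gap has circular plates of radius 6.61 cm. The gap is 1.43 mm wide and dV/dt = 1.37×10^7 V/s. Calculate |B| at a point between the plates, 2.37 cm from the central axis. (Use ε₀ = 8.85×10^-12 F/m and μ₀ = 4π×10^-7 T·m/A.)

I_d = C dV/dt with C = ε₀πR²/d = 8.497×10^-11 F, so I_d = (8.497×10^-11)(1.37×10^7) = 1.164×10^-3 A.
For r < R the Ampère–Maxwell law gives B(2πr) = μ₀ I_d (r²/R²), so B = μ₀ I_d r/(2πR²) = (4π×10^-7)(1.164×10^-3)(0.0237)/(2π·0.0661²) = 1.26×10^-9 T.

1.26×10^-9 T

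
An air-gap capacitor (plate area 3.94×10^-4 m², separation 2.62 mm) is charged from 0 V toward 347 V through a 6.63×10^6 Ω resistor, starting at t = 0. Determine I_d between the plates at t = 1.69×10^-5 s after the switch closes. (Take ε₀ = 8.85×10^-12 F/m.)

C = ε₀A/d = (8.85×10^-12)(3.94×10^-4)/(2.62×10^-3) = 1.331×10^-12 F and τ = RC = 8.825×10^-6 s. I_d in the gap equals the RC charging current.
I_d(t) = (V₀/R) e^(−t/τ) = 5.234×10^-5 · e^(−1.915) = 7.71×10^-6 A.

7.71×10^-6 A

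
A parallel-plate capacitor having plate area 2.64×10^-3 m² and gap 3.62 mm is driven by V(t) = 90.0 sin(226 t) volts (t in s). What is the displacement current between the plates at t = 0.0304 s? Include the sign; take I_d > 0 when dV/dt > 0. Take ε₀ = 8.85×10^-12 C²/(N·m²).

C = ε₀A/d = (8.85×10^-12)(2.64×10^-3)/(3.62×10^-3) = 6.454×10^-12 F. dV/dt = V₀ω·cos(ωt); at ωt = 6.8704 rad this factor is 0.8325.
I_d = C dV/dt = (6.454×10^-12)(90.0)(226)(0.8325) = 1.09×10^-7 A.

1.09×10^-7 A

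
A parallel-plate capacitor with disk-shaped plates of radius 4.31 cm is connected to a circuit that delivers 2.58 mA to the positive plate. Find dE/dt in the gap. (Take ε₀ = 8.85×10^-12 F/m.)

5.00×10^10 V/(m·s)

By continuity, I_d in the gap equals the 2.58 mA flowing in the wire.
Then dE/dt = I_d/(ε₀A) = 5.00×10^10 V/(m·s).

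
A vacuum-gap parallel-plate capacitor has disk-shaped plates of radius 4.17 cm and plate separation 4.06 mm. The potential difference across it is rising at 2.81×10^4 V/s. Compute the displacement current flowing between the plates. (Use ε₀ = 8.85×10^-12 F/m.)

3.35×10^-7 A

E = V/d so dE/dt = (dV/dt)/d = 6.921×10^6 V/(m·s), and I_d = ε₀ A dE/dt = (8.85×10^-12)(5.463×10^-3)(6.921×10^6) = 3.35×10^-7 A.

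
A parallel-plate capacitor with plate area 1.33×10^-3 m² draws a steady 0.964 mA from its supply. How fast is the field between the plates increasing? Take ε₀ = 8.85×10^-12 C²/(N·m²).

8.19×10^10 V/(m·s)

By continuity, I_d in the gap equals the 0.964 mA flowing in the wire.
Inverting I_d = ε₀ A dE/dt gives dE/dt = 9.64×10^-4 / (8.85×10^-12 · 1.33×10^-3) = 8.19×10^10 V/(m·s).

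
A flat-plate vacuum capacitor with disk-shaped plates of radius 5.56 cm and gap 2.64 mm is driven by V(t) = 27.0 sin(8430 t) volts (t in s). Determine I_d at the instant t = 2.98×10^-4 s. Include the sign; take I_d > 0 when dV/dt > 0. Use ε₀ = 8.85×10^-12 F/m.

dV/dt = (27.0)(8430)·cos(2.51214) = -1.840×10^5 V/s.
I_d = C dV/dt with C = ε₀A/d = (8.85×10^-12)(9.712×10^-3)/(2.64×10^-3) = 3.256×10^-11 F, so I_d = (3.256×10^-11)(-1.840×10^5) = -5.99×10^-6 A.

-5.99×10^-6 A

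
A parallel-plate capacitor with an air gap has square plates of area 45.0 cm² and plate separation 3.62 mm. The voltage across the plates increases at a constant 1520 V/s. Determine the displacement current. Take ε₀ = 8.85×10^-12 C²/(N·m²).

1.67×10^-8 A

The field between the plates is E = V/d, so dE/dt = (1520)/(3.62×10^-3 m) = 4.199×10^5 V/(m·s).
I_d = ε₀ A (dE/dt) = (8.85×10^-12)(4.50×10^-3)(4.199×10^5) = 1.67×10^-8 A.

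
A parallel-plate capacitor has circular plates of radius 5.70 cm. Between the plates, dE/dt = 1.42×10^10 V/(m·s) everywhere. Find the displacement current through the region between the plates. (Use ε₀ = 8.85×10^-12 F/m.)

The displacement current is ε₀ times dΦ_E/dt = ε₀ A dE/dt = (8.85×10^-12)(0.01021)(1.42×10^10) = 1.28×10^-3 A.

1.28×10^-3 A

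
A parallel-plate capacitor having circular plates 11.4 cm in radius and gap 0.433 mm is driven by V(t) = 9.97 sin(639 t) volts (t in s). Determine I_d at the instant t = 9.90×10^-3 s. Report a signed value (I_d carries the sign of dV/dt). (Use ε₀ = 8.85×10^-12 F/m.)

5.31×10^-6 A

dE/dt = (V₀ω/d)·cos(ωt) with ωt = 6.3261 rad: (9.97)(639)(0.9991)/(4.33×10^-4) = 1.470×10^7 V/(m·s).
I_d = ε₀ A dE/dt = (8.85×10^-12)(0.04083)(1.470×10^7) = 5.31×10^-6 A.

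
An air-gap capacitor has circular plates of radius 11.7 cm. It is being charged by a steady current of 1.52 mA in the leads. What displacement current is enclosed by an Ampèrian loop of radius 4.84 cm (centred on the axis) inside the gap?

2.60×10^-4 A

No conduction current crosses the gap, so I_d there equals the 1.52×10^-3 A in the leads.
Since J_d is uniform, the enclosed fraction is (r/R)² = 0.1711, giving I_d,enc = 2.60×10^-4 A.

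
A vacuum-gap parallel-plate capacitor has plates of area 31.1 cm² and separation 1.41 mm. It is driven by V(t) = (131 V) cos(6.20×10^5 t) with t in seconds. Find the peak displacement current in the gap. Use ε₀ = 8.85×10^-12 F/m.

The displacement current equals the conduction current C dV/dt, which peaks at C V₀ ω.
With C = ε₀A/d = (8.85×10^-12)(3.11×10^-3)/(1.41×10^-3) = 1.952×10^-11 F and ω = 6.20×10^5 rad/s, I_d,max = (1.952×10^-11)(131)(6.20×10^5) = 1.59×10^-3 A.

1.59×10^-3 A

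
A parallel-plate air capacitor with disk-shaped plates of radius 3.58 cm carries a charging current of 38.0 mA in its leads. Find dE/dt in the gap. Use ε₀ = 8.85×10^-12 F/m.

1.07×10^12 V/(m·s)

Charge continuity gives I_d = I = 0.0380 A between the plates.
Inverting I_d = ε₀ A dE/dt gives dE/dt = 0.0380 / (8.85×10^-12 · 4.026×10^-3) = 1.07×10^12 V/(m·s).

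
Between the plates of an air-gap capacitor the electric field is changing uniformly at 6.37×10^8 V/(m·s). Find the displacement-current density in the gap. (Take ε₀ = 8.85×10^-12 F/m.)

J_d = ε₀ dE/dt = (8.85×10^-12)(6.37×10^8) = 5.64×10^-3 A/m².

5.64×10^-3 A/m²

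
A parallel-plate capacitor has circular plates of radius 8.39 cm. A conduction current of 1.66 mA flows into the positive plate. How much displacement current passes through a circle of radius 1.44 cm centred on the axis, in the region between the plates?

4.89×10^-5 A

Between the plates the displacement current equals the wire current: I_d = 1.66 mA = 1.66×10^-3 A.
The field is uniform, so I_d,enc = I_d (r/R)² = (1.66×10^-3)(1.44/8.39)² = 4.89×10^-5 A.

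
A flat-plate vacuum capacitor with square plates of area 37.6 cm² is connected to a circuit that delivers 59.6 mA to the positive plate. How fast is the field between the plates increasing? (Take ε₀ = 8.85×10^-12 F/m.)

The displacement current between the plates equals the conduction current, I_d = 59.6 mA.
Since I_d = ε₀ A dE/dt, dE/dt = I_d/(ε₀A) = (0.0596)/((8.85×10^-12)(3.76×10^-3)) = 1.79×10^12 V/(m·s).

1.79×10^12 V/(m·s)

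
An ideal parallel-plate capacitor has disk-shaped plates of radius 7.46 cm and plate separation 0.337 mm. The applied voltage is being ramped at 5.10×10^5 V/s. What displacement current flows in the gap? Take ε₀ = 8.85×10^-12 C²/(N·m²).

E = V/d so dE/dt = (dV/dt)/d = 1.513×10^9 V/(m·s), and I_d = ε₀ A dE/dt = (8.85×10^-12)(0.01748)(1.513×10^9) = 2.34×10^-4 A.

2.34×10^-4 A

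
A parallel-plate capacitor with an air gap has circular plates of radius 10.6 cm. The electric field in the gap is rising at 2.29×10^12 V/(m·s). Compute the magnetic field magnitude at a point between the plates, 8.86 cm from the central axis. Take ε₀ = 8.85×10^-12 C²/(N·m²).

1.13×10^-6 T

Total displacement current: I_d = ε₀(πR²)(dE/dt) = (8.85×10^-12)(0.03530)(2.29×10^12) = 0.7154 A.
An Ampèrian loop of radius r encloses a fraction (r/R)² of I_d. Then B·2πr = μ₀ I_d (r/R)², giving B = μ₀ I_d r/(2πR²) = 1.13×10^-6 T.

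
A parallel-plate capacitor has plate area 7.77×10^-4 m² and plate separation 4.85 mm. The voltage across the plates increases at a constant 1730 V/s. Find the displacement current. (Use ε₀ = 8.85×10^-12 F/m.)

2.45×10^-9 A

E = V/d so dE/dt = (dV/dt)/d = 3.567×10^5 V/(m·s), and I_d = ε₀ A dE/dt = (8.85×10^-12)(7.77×10^-4)(3.567×10^5) = 2.45×10^-9 A.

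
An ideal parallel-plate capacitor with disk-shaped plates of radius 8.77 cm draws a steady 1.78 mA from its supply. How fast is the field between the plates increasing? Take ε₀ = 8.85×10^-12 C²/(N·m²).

8.32×10^9 V/(m·s)

Charge continuity gives I_d = I = 1.78×10^-3 A between the plates.
Inverting I_d = ε₀ A dE/dt gives dE/dt = 1.78×10^-3 / (8.85×10^-12 · 0.02416) = 8.32×10^9 V/(m·s).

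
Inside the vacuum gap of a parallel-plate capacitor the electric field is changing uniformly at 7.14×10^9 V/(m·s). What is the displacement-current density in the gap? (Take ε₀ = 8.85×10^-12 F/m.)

0.0632 A/m²

J_d = ε₀ dE/dt = (8.85×10^-12)(7.14×10^9) = 0.0632 A/m².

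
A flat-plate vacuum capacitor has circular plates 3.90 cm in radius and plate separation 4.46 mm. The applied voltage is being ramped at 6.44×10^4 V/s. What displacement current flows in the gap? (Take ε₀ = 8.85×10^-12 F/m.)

The displacement current equals the charging current C dV/dt. With C = ε₀A/d = (8.85×10^-12)(4.778×10^-3)/(4.46×10^-3) = 9.481×10^-12 F, I_d = (9.481×10^-12)(6.44×10^4) = 6.11×10^-7 A.

6.11×10^-7 A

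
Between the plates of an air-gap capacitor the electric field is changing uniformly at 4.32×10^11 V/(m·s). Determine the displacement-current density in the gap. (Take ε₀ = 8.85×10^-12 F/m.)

3.82 A/m²

J_d = ε₀ ∂E/∂t, so J_d = 3.82 A/m².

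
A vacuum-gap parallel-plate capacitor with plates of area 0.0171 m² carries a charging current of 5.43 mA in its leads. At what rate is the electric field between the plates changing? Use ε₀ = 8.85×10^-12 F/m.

3.59×10^10 V/(m·s)

Charge continuity gives I_d = I = 5.43×10^-3 A between the plates.
Inverting I_d = ε₀ A dE/dt gives dE/dt = 5.43×10^-3 / (8.85×10^-12 · 0.0171) = 3.59×10^10 V/(m·s).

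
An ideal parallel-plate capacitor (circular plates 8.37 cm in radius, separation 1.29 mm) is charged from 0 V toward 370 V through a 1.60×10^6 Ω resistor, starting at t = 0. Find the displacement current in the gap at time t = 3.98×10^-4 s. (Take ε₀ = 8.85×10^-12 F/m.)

4.45×10^-5 A

C = ε₀A/d = (8.85×10^-12)(0.02201)/(1.29×10^-3) = 1.510×10^-10 F, so τ = RC = 2.416×10^-4 s.
The conduction current is I(t) = (V₀/R) e^(−t/τ), and the displacement current between the plates equals it.
t/τ = 1.647; I_d = (370/1.60×10^6) · e^(−1.647) = (2.313×10^-4)(0.1926) = 4.45×10^-5 A.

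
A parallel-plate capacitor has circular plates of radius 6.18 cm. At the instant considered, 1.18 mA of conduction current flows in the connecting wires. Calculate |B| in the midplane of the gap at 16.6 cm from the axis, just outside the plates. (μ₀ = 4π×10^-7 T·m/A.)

Between the plates the displacement current equals the wire current: I_d = 1.18 mA = 1.18×10^-3 A.
With r > R the enclosed displacement current is the full I_d; B = μ₀ I_d / (2πr) = 1.42×10^-9 T.

1.42×10^-9 T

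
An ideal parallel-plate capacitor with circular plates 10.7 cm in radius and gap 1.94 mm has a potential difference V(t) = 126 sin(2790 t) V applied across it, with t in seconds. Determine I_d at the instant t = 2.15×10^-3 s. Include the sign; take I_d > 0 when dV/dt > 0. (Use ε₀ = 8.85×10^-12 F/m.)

5.54×10^-5 A

dV/dt = (126)(2790)·cos(5.9985) = 3.374×10^5 V/s.
I_d = C dV/dt with C = ε₀A/d = (8.85×10^-12)(0.03597)/(1.94×10^-3) = 1.641×10^-10 F, so I_d = (1.641×10^-10)(3.374×10^5) = 5.54×10^-5 A.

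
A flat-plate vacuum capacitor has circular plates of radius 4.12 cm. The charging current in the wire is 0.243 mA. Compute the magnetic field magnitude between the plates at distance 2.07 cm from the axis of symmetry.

By continuity the displacement current in the gap matches the conduction current: I_d = 2.43×10^-4 A.
An Ampèrian loop of radius r encloses a fraction (r/R)² of I_d. Then B·2πr = μ₀ I_d (r/R)², giving B = μ₀ I_d r/(2πR²) = 5.93×10^-10 T.

5.93×10^-10 T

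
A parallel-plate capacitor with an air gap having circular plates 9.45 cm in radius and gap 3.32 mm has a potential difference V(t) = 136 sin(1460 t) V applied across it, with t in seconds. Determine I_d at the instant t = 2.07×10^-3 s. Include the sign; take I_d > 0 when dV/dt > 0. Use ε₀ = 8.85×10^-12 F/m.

C = ε₀A/d = (8.85×10^-12)(0.02806)/(3.32×10^-3) = 7.480×10^-11 F. dV/dt = V₀ω·cos(ωt); at ωt = 3.0222 rad this factor is -0.9929.
I_d = C dV/dt = (7.480×10^-11)(136)(1460)(-0.9929) = -1.47×10^-5 A.

-1.47×10^-5 A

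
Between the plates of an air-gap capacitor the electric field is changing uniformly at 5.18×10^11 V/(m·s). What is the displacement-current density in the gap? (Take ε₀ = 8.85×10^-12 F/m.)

4.58 A/m²

The displacement-current density is ε₀ ∂E/∂t = (8.85×10^-12)(5.18×10^11) = 4.58 A/m².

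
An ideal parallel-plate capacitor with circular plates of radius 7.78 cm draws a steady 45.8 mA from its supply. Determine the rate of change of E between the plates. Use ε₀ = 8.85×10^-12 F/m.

2.72×10^11 V/(m·s)

The displacement current between the plates equals the conduction current, I_d = 45.8 mA.
Then dE/dt = I_d/(ε₀A) = 2.72×10^11 V/(m·s).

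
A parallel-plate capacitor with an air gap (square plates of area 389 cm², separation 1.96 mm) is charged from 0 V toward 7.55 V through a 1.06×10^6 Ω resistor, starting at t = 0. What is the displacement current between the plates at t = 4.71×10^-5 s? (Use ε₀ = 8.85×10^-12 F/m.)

C = ε₀A/d = (8.85×10^-12)(0.0389)/(1.96×10^-3) = 1.756×10^-10 F and τ = RC = 1.861×10^-4 s. I_d in the gap equals the RC charging current.
I_d(t) = (V₀/R) e^(−t/τ) = 7.123×10^-6 · e^(−0.2531) = 5.53×10^-6 A.

5.53×10^-6 A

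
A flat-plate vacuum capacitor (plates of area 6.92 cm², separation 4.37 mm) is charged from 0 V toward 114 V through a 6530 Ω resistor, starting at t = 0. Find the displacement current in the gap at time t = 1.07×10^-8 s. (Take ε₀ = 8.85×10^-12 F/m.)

5.42×10^-3 A

C = ε₀A/d = (8.85×10^-12)(6.92×10^-4)/(4.37×10^-3) = 1.401×10^-12 F, so τ = RC = 9.149×10^-9 s.
The conduction current is I(t) = (V₀/R) e^(−t/τ), and the displacement current between the plates equals it.
t/τ = 1.170; I_d = (114/6530) · e^(−1.170) = (0.01746)(0.3104) = 5.42×10^-3 A.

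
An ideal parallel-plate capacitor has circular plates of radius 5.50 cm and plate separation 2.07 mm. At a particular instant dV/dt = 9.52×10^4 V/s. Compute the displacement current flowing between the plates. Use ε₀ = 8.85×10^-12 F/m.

3.87×10^-6 A

The displacement current equals the charging current C dV/dt. With C = ε₀A/d = (8.85×10^-12)(9.503×10^-3)/(2.07×10^-3) = 4.063×10^-11 F, I_d = (4.063×10^-11)(9.52×10^4) = 3.87×10^-6 A.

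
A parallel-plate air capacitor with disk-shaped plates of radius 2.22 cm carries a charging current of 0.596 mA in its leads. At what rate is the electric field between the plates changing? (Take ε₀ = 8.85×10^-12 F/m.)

Charge continuity gives I_d = I = 5.96×10^-4 A between the plates.
Then dE/dt = I_d/(ε₀A) = 4.35×10^10 V/(m·s).

4.35×10^10 V/(m·s)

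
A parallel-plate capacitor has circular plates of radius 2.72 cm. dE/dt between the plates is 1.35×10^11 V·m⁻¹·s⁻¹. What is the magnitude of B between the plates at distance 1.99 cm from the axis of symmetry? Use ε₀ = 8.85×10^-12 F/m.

1.49×10^-8 T

I_d = ε₀ dΦ_E/dt = ε₀ πR² (dE/dt) = (8.85×10^-12)(2.324×10^-3)(1.35×10^11) = 2.777×10^-3 A through the full plate area.
For r < R the Ampère–Maxwell law gives B(2πr) = μ₀ I_d (r²/R²), so B = μ₀ I_d r/(2πR²) = (4π×10^-7)(2.777×10^-3)(0.0199)/(2π·0.0272²) = 1.49×10^-8 T.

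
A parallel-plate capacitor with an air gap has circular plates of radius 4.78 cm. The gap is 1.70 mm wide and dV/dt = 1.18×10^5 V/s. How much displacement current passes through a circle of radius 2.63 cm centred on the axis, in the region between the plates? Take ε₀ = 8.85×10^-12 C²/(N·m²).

With E = V/d, dE/dt = 6.941×10^7 V/(m·s) and πR² = 7.178×10^-3 m², giving I_d = ε₀ πR² dE/dt = 4.409×10^-6 A.
Since J_d is uniform, the enclosed fraction is (r/R)² = 0.3027, giving I_d,enc = 1.33×10^-6 A.

1.33×10^-6 A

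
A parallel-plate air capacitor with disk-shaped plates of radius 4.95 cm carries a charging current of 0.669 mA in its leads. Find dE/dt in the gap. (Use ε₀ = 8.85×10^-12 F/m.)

9.82×10^9 V/(m·s)

The displacement current between the plates equals the conduction current, I_d = 0.669 mA.
Since I_d = ε₀ A dE/dt, dE/dt = I_d/(ε₀A) = (6.69×10^-4)/((8.85×10^-12)(7.698×10^-3)) = 9.82×10^9 V/(m·s).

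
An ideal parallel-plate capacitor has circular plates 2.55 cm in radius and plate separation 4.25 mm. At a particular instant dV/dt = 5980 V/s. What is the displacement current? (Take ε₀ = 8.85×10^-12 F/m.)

2.54×10^-8 A

The displacement current equals the charging current C dV/dt. With C = ε₀A/d = (8.85×10^-12)(2.043×10^-3)/(4.25×10^-3) = 4.254×10^-12 F, I_d = (4.254×10^-12)(5980) = 2.54×10^-8 A.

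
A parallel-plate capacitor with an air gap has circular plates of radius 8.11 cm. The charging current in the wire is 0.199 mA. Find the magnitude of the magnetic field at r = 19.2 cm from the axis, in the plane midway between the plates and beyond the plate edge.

By continuity the displacement current in the gap matches the conduction current: I_d = 1.99×10^-4 A.
For r ≥ R the full I_d is enclosed: B = μ₀ I_d/(2πr) = (4π×10^-7)(1.99×10^-4)/(2π·0.192) = 2.07×10^-10 T.

2.07×10^-10 T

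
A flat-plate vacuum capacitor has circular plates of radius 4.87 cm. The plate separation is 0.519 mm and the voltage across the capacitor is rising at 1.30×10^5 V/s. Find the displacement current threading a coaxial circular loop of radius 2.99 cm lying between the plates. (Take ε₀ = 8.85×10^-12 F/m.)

With E = V/d, dE/dt = 2.505×10^8 V/(m·s) and πR² = 7.451×10^-3 m², giving I_d = ε₀ πR² dE/dt = 1.652×10^-5 A.
Through an area πr² the displacement current is I_d·(πr²/πR²) = I_d (r/R)² = 6.23×10^-6 A.

6.23×10^-6 A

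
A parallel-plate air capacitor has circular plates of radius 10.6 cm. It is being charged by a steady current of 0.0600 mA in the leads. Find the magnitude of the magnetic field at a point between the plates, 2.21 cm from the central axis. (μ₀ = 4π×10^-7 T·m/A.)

Between the plates the displacement current equals the wire current: I_d = 0.0600 mA = 6.00×10^-5 A.
∮B·dl = μ₀ I_d,enc with I_d,enc = I_d r²/R² = 2.608×10^-6 A; so B = μ₀ I_d,enc/(2πr) = 2.36×10^-11 T.

2.36×10^-11 T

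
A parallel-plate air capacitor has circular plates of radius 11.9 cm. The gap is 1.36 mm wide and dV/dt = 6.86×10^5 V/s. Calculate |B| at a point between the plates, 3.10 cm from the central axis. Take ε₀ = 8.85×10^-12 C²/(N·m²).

dE/dt = (dV/dt)/d = 5.044×10^8 V/(m·s); I_d = ε₀(πR²)(dE/dt) = (8.85×10^-12)(0.04449)(5.044×10^8) = 1.986×10^-4 A.
∮B·dl = μ₀ I_d,enc with I_d,enc = I_d r²/R² = 1.348×10^-5 A; so B = μ₀ I_d,enc/(2πr) = 8.70×10^-11 T.

8.70×10^-11 T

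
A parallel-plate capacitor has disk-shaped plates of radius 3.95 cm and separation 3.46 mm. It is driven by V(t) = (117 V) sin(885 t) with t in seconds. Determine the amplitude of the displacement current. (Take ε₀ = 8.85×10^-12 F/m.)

C = ε₀A/d = (8.85×10^-12)(4.902×10^-3)/(3.46×10^-3) = 1.254×10^-11 F; ω = 885 rad/s.
I_d = C dV/dt, so |I_d|_max = C V₀ ω = (1.254×10^-11)(117)(885) = 1.30×10^-6 A.

1.30×10^-6 A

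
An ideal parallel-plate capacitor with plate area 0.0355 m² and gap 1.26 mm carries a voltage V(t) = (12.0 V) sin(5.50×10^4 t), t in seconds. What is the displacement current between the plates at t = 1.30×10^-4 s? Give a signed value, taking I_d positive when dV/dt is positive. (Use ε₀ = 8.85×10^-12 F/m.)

dV/dt = (12.0)(5.50×10^4)·cos(7.15) = 4.272×10^5 V/s.
I_d = C dV/dt with C = ε₀A/d = (8.85×10^-12)(0.0355)/(1.26×10^-3) = 2.493×10^-10 F, so I_d = (2.493×10^-10)(4.272×10^5) = 1.07×10^-4 A.

1.07×10^-4 A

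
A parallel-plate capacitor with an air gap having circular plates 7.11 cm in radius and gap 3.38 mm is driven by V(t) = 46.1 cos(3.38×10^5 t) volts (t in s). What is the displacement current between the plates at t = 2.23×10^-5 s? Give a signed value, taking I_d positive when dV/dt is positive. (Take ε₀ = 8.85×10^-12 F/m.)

C = ε₀A/d = (8.85×10^-12)(0.01588)/(3.38×10^-3) = 4.158×10^-11 F. dV/dt = V₀ω·−sin(ωt); at ωt = 7.5374 rad this factor is -0.9503.
I_d = C dV/dt = (4.158×10^-11)(46.1)(3.38×10^5)(-0.9503) = -6.16×10^-4 A.

-6.16×10^-4 A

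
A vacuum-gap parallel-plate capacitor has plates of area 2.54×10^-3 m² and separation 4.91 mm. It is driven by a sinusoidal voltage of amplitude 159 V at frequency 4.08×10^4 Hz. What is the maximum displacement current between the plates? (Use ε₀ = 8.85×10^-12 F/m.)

1.87×10^-4 A

C = ε₀A/d = (8.85×10^-12)(2.54×10^-3)/(4.91×10^-3) = 4.578×10^-12 F; ω = 2πf = 2.564×10^5 rad/s.
I_d = C dV/dt, so |I_d|_max = C V₀ ω = (4.578×10^-12)(159)(2.564×10^5) = 1.87×10^-4 A.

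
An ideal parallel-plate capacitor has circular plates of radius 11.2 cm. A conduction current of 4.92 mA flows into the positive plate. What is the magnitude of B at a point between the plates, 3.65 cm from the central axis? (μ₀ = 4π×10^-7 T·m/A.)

2.86×10^-9 T

By continuity the displacement current in the gap matches the conduction current: I_d = 4.92×10^-3 A.
An Ampèrian loop of radius r encloses a fraction (r/R)² of I_d. Then B·2πr = μ₀ I_d (r/R)², giving B = μ₀ I_d r/(2πR²) = 2.86×10^-9 T.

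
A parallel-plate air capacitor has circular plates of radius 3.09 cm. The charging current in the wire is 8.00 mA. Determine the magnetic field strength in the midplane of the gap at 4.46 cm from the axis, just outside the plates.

3.59×10^-8 T

No conduction current crosses the gap, so I_d there equals the 8.00×10^-3 A in the leads.
For r ≥ R the full I_d is enclosed: B = μ₀ I_d/(2πr) = (4π×10^-7)(8.00×10^-3)/(2π·0.0446) = 3.59×10^-8 T.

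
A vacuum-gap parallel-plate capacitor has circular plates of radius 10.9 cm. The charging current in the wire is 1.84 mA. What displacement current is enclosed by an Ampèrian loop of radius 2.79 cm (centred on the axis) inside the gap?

Between the plates the displacement current equals the wire current: I_d = 1.84 mA = 1.84×10^-3 A.
Through an area πr² the displacement current is I_d·(πr²/πR²) = I_d (r/R)² = 1.21×10^-4 A.

1.21×10^-4 A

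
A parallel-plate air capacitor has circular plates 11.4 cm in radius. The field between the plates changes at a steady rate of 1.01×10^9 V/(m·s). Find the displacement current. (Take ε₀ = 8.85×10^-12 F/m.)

3.65×10^-4 A

I_d = ε₀ A (dE/dt) = (8.85×10^-12)(0.04083 m²)(1.01×10^9) = 3.65×10^-4 A.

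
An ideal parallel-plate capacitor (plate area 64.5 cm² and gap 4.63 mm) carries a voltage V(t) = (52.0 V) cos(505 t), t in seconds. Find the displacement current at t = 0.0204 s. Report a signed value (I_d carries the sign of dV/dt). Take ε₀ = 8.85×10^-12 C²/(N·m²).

2.49×10^-7 A

C = ε₀A/d = (8.85×10^-12)(6.45×10^-3)/(4.63×10^-3) = 1.233×10^-11 F. dV/dt = V₀ω·−sin(ωt); at ωt = 10.302 rad this factor is 0.7690.
I_d = C dV/dt = (1.233×10^-11)(52.0)(505)(0.7690) = 2.49×10^-7 A.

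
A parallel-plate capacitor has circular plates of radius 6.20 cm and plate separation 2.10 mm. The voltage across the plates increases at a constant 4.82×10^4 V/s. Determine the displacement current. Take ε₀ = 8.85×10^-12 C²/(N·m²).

C = ε₀A/d = (8.85×10^-12)(0.01208)/(2.10×10^-3) = 5.091×10^-11 F.
I_d = C dV/dt = (5.091×10^-11)(4.82×10^4) = 2.45×10^-6 A.

2.45×10^-6 A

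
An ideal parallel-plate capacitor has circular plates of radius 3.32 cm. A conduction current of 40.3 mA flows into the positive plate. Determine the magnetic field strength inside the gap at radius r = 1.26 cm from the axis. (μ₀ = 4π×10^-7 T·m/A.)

9.21×10^-8 T

Between the plates the displacement current equals the wire current: I_d = 40.3 mA = 0.0403 A.
For r < R the Ampère–Maxwell law gives B(2πr) = μ₀ I_d (r²/R²), so B = μ₀ I_d r/(2πR²) = (4π×10^-7)(0.0403)(0.0126)/(2π·0.0332²) = 9.21×10^-8 T.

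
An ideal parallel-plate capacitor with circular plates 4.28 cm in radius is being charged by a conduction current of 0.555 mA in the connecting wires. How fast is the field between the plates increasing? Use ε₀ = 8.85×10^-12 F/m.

1.09×10^10 V/(m·s)

By continuity, I_d in the gap equals the 0.555 mA flowing in the wire.
Since I_d = ε₀ A dE/dt, dE/dt = I_d/(ε₀A) = (5.55×10^-4)/((8.85×10^-12)(5.755×10^-3)) = 1.09×10^10 V/(m·s).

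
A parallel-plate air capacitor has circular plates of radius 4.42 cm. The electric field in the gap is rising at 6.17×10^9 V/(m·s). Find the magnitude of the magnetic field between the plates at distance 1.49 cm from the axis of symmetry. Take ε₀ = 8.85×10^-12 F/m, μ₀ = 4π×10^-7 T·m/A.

5.11×10^-10 T

I_d = ε₀ dΦ_E/dt = ε₀ πR² (dE/dt) = (8.85×10^-12)(6.138×10^-3)(6.17×10^9) = 3.352×10^-4 A through the full plate area.
An Ampèrian loop of radius r encloses a fraction (r/R)² of I_d. Then B·2πr = μ₀ I_d (r/R)², giving B = μ₀ I_d r/(2πR²) = 5.11×10^-10 T.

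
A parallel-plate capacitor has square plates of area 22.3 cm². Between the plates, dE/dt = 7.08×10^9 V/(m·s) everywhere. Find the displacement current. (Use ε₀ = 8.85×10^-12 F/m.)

The displacement current is ε₀ times dΦ_E/dt = ε₀ A dE/dt = (8.85×10^-12)(2.23×10^-3)(7.08×10^9) = 1.40×10^-4 A.

1.40×10^-4 A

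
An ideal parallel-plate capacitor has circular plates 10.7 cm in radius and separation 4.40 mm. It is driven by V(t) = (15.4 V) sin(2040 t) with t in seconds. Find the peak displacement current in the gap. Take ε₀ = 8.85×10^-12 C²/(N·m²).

2.27×10^-6 A

(dE/dt)_max = V₀ω/d = 7.140×10^6 V/(m·s); ω = 2040 rad/s.
I_d,max = ε₀ A (dE/dt)_max = (8.85×10^-12)(0.03597)(7.140×10^6) = 2.27×10^-6 A.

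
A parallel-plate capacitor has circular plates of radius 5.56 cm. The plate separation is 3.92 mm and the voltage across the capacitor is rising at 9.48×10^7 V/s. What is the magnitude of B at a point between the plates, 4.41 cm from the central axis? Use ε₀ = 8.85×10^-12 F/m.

dE/dt = (dV/dt)/d = 2.418×10^10 V/(m·s); I_d = ε₀(πR²)(dE/dt) = (8.85×10^-12)(9.712×10^-3)(2.418×10^10) = 2.078×10^-3 A.
An Ampèrian loop of radius r encloses a fraction (r/R)² of I_d. Then B·2πr = μ₀ I_d (r/R)², giving B = μ₀ I_d r/(2πR²) = 5.93×10^-9 T.

5.93×10^-9 T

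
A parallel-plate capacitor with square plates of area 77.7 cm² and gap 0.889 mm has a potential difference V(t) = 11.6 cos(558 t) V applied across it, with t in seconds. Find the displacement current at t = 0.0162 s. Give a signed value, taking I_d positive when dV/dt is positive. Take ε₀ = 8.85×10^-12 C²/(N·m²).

dE/dt = (V₀ω/d)·−sin(ωt) with ωt = 9.0396 rad: (11.6)(558)(-0.3757)/(8.89×10^-4) = -2.735×10^6 V/(m·s).
I_d = ε₀ A dE/dt = (8.85×10^-12)(7.77×10^-3)(-2.735×10^6) = -1.88×10^-7 A.

-1.88×10^-7 A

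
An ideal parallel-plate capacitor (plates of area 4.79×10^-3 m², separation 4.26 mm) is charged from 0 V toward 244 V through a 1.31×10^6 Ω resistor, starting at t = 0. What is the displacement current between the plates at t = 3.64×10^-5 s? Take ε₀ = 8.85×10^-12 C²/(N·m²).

1.14×10^-5 A

With C = ε₀A/d = (8.85×10^-12)(4.79×10^-3)/(4.26×10^-3) = 9.951×10^-12 F, the time constant is τ = RC = 1.304×10^-5 s, so t/τ = 2.791 and e^(−t/τ) = 0.06136.
I_d = I_cond = (V₀/R) e^(−t/τ) = (1.863×10^-4)(0.06136) = 1.14×10^-5 A.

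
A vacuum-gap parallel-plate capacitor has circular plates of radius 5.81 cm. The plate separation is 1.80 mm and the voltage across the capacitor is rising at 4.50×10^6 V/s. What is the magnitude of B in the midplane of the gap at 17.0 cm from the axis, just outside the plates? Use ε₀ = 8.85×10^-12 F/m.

2.76×10^-10 T

I_d = C dV/dt with C = ε₀πR²/d = 5.212×10^-11 F, so I_d = (5.212×10^-11)(4.50×10^6) = 2.345×10^-4 A.
With r > R the enclosed displacement current is the full I_d; B = μ₀ I_d / (2πr) = 2.76×10^-10 T.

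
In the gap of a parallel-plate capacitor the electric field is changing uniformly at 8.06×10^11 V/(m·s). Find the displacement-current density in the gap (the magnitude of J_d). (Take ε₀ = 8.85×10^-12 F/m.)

The displacement-current density is ε₀ ∂E/∂t = (8.85×10^-12)(8.06×10^11) = 7.13 A/m².

7.13 A/m²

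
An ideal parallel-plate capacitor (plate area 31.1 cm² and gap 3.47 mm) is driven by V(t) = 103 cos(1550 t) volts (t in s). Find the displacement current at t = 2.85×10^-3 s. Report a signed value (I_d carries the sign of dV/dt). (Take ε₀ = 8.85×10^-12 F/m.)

dE/dt = (V₀ω/d)·−sin(ωt) with ωt = 4.4175 rad: (103)(1550)(0.9568)/(3.47×10^-3) = 4.402×10^7 V/(m·s).
I_d = ε₀ A dE/dt = (8.85×10^-12)(3.11×10^-3)(4.402×10^7) = 1.21×10^-6 A.

1.21×10^-6 A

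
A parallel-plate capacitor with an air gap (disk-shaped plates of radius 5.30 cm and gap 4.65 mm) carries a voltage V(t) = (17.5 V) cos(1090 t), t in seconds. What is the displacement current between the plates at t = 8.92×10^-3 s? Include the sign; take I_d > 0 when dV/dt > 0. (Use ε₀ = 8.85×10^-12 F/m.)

dV/dt = (17.5)(1090)·−sin(9.7228) = 5601 V/s.
I_d = C dV/dt with C = ε₀A/d = (8.85×10^-12)(8.825×10^-3)/(4.65×10^-3) = 1.680×10^-11 F, so I_d = (1.680×10^-11)(5601) = 9.41×10^-8 A.

9.41×10^-8 A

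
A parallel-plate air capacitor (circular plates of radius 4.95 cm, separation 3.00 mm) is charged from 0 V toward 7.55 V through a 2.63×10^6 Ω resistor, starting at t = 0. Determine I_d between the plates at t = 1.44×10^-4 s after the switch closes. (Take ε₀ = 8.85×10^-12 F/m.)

With C = ε₀A/d = (8.85×10^-12)(7.698×10^-3)/(3.00×10^-3) = 2.271×10^-11 F, the time constant is τ = RC = 5.973×10^-5 s, so t/τ = 2.411 and e^(−t/τ) = 0.08973.
I_d = I_cond = (V₀/R) e^(−t/τ) = (2.871×10^-6)(0.08973) = 2.58×10^-7 A.

2.58×10^-7 A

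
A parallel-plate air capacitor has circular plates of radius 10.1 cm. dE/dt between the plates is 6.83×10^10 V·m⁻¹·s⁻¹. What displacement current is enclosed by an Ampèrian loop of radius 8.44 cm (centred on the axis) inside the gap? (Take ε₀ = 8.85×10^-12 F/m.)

0.0135 A

Through the whole plate area (πR² = 0.03205 m²), I_d = ε₀ πR² dE/dt = 0.01937 A.
Through an area πr² the displacement current is I_d·(πr²/πR²) = I_d (r/R)² = 0.0135 A.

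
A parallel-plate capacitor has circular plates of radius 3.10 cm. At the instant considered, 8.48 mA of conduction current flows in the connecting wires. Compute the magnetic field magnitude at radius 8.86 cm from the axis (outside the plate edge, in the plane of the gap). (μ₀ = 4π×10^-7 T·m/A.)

1.91×10^-8 T

No conduction current crosses the gap, so I_d there equals the 8.48×10^-3 A in the leads.
For r ≥ R the full I_d is enclosed: B = μ₀ I_d/(2πr) = (4π×10^-7)(8.48×10^-3)/(2π·0.0886) = 1.91×10^-8 T.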